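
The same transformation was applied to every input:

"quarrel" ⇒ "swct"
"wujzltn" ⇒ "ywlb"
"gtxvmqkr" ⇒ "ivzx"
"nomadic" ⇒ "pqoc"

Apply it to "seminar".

ugok

In each case the input is transformed by: shift every letter 2 places forward in the alphabet (wrapping around), then keep only the first 4 characters.
On "seminar": the first step gives "ugokpct", and the second then gives "ugok".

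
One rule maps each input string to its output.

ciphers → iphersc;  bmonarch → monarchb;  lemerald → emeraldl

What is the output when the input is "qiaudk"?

iaudkq

The transformation: move the first character to the end.
So "qiaudk" becomes "iaudkq".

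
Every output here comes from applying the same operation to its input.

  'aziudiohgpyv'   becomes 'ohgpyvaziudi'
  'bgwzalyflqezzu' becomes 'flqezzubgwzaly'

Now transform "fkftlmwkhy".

Each output is the input with this applied: swap the front and back halves of the string.
Doing the same to "fkftlmwkhy": "mwkhyfkftl".

mwkhyfkftl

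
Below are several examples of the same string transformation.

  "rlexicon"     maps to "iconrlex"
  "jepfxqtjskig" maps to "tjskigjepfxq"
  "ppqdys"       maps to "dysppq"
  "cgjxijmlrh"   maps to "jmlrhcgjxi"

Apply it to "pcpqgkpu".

What's happening: swap the front and back halves of the string.
For "pcpqgkpu" the result is "gkpupcpq".

gkpupcpq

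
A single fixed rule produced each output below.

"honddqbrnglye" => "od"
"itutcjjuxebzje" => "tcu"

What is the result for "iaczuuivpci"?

au

Rule — keep one character in every 3, starting at position 2 (positions 2nd, 5th, 8th, ...), then delete the last 2 characters.
Starting from "iaczuuivpci": after the first operation, "auvi"; after the second, "au".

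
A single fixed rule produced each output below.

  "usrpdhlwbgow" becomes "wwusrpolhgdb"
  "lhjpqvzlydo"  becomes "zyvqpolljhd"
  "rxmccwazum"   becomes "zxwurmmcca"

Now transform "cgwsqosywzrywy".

zyyywwwssrqogc

Each output is the input with this applied: sort the characters into reverse alphabetical order.
"cgwsqosywzrywy" → "zyyywwwssrqogc".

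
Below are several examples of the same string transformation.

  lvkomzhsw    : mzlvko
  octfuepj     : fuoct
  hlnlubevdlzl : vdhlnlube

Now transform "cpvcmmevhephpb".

The pattern: delete the last 3 characters, then move the last 2 characters to the front (rotate right by 2).
On "cpvcmmevhephpb": the first step gives "cpvcmmevhep", and the second then gives "epcpvcmmevh".

epcpvcmmevh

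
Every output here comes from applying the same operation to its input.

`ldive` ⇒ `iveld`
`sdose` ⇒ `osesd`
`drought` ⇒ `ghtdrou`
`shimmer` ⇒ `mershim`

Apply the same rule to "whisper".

What's happening: move the last 3 characters to the front (rotate right by 3).
On "whisper" that produces "perwhis".

perwhis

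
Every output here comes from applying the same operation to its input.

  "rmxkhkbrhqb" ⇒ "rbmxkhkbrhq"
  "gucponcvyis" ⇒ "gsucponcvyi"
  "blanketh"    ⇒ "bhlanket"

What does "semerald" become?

The transformation: swap the first and last characters, then move the last character to the front.
"semerald" → "demerals" → "sdemeral".

sdemeral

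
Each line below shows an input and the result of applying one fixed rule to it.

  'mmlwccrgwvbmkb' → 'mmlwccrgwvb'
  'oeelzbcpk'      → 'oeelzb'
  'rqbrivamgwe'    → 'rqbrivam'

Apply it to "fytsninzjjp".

What's happening: delete the last 3 characters.
On "fytsninzjjp" that produces "fytsninz".

fytsninz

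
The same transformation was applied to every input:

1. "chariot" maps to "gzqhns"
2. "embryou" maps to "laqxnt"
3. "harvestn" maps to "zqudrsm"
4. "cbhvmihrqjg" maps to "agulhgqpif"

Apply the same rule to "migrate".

hfqzsd

Looking at the pairs, the operation is to delete the first character, then shift every letter 1 place backward in the alphabet (wrapping around).
Working it through for "migrate": intermediate "igrate", final "hfqzsd".
(Check on "harvestn": → "arvestn" → "zqudrsm" ✓)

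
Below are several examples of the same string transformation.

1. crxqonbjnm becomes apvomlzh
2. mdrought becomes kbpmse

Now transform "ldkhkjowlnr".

jbifihmuj

The transformation: shift every letter 2 places backward in the alphabet (wrapping around), then delete the last 2 characters.
On "ldkhkjowlnr": the first step gives "jbifihmujlp", and the second then gives "jbifihmuj".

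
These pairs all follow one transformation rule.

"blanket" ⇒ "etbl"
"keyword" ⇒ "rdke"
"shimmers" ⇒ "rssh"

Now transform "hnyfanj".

njhn

What's happening: move the last 2 characters to the front (rotate right by 2), then keep only the first 4 characters.
For "hnyfanj", step one produces "njhnyfa"; step two turns that into "njhn".
(Check on "blanket": → "etblank" → "etbl" ✓)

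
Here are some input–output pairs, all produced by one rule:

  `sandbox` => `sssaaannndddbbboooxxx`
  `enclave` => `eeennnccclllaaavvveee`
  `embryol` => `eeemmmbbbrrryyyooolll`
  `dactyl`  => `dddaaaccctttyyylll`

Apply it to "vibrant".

vvviiibbbrrraaannnttt

The transformation: repeat every character 3 times.
On "vibrant" that produces "vvviiibbbrrraaannnttt".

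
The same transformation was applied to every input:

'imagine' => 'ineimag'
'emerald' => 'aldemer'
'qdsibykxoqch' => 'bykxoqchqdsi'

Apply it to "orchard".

Rule — move the first 3 characters to the end (rotate left by 3), then move the first character to the end.
Starting from "orchard": after the first operation, "hardorc"; after the second, "ardorch".
(Check on "qdsibykxoqch": → "ibykxoqchqds" → "bykxoqchqdsi" ✓)

ardorch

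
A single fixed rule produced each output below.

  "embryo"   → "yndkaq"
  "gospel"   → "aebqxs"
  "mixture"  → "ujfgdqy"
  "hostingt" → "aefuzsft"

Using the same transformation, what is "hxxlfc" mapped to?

Looking at the pairs, the operation is to shift every letter 12 places forward in the alphabet (wrapping around), then move the first character to the end.
For "hxxlfc", step one produces "tjjxro"; step two turns that into "jjxrot".

jjxrot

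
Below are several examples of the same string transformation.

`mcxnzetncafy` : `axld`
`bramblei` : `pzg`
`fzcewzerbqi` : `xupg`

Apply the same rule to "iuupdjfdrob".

The transformation: shift every letter 2 places backward in the alphabet (wrapping around), then keep one character in every 3, starting at position 2 (positions 2nd, 5th, 8th, ...).
Doing the same to "iuupdjfdrob": "sbbz".

sbbz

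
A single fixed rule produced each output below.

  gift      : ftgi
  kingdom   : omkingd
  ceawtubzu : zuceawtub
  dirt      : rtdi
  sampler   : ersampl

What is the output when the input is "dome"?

The pattern: move the last 2 characters to the front (rotate right by 2).
"dome" → "medo".

medo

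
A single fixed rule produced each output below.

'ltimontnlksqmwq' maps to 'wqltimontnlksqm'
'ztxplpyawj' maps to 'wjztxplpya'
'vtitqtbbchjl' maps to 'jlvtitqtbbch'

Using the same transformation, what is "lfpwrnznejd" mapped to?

jdlfpwrnzne

The pattern: move the last 2 characters to the front (rotate right by 2).
For "lfpwrnznejd" the result is "jdlfpwrnzne".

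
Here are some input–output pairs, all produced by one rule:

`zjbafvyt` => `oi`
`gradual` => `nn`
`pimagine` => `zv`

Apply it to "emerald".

ry

The transformation: keep one character in every 3, starting at position 3 (positions 3rd, 6th, 9th, ...), then shift every letter 13 places forward in the alphabet (wrapping around) — i.e. ROT13.
Applying both steps to "emerald": "el", then "ry".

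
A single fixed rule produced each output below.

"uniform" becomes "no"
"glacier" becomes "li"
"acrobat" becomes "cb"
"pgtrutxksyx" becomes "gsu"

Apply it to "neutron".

er

The transformation: take characters alternately from the front and the back (1st, last, 2nd, 2nd-last, ...), then keep one character in every 3, starting at position 3 (positions 3rd, 6th, 9th, ...).
On "neutron": the first step gives "nneourt", and the second then gives "er".
(Check on "pgtrutxksyx": → "pxgytsrkuxt" → "gsu" ✓)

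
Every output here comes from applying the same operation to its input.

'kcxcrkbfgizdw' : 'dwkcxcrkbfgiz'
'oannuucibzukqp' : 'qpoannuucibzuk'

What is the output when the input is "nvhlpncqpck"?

Rule — move the last 2 characters to the front (rotate right by 2).
Applying that to "nvhlpncqpck" gives "cknvhlpncqp".

cknvhlpncqp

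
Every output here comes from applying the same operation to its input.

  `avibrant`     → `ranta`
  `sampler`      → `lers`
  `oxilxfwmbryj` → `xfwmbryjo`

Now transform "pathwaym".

waymp

Looking at the pairs, the operation is to move the first character to the end, then delete the first 3 characters.
"pathwaym" → "athwaymp" → "waymp".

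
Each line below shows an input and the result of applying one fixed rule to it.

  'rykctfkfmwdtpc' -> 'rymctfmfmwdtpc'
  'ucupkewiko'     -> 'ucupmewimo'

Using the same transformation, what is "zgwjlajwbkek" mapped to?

What's happening: replace every "k" with "m".
Applying that to "zgwjlajwbkek" gives "zgwjlajwbmem".

zgwjlajwbmem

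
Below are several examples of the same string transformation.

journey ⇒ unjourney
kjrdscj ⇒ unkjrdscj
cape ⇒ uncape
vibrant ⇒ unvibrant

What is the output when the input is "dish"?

The pattern: prepend "un".
So "dish" becomes "undish".

undish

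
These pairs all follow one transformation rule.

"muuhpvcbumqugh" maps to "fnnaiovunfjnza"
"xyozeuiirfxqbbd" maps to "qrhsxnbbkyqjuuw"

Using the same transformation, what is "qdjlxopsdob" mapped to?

Each output is the input with this applied: shift every letter 7 places backward in the alphabet (wrapping around).
So "qdjlxopsdob" becomes "jwceqhilwhu".

jwceqhilwhu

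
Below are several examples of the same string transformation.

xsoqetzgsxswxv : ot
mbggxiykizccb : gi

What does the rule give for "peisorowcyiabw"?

The rule is to keep one character in every 3, starting at position 3 (positions 3rd, 6th, 9th, ...), then delete the last 2 characters.
Working it through for "peisorowcyiabw": intermediate "irca", final "ir".

ir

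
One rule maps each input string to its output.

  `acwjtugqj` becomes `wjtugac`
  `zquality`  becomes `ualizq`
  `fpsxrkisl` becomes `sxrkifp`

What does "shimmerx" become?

immesh

The pattern: delete the last 2 characters, then move the first 2 characters to the end (rotate left by 2).
Applying both steps to "shimmerx": "shimme", then "immesh".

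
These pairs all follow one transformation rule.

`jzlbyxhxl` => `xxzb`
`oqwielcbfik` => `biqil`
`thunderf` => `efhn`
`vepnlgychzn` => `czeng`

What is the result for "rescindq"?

The pattern: keep every other character starting from the second (positions 2nd, 4th, 6th, ...), then move the last 2 characters to the front (rotate right by 2).
For "rescindq" the result is "nqec".
(Check on "vepnlgychzn": → "engcz" → "czeng" ✓)

nqec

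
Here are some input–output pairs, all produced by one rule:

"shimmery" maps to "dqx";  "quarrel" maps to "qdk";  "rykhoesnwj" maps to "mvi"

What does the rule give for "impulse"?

The transformation: shift every letter 1 place backward in the alphabet (wrapping around), then keep only the last 3 characters.
Working it through for "impulse": intermediate "hlotkrd", final "krd".
(Check on "quarrel": → "ptzqqdk" → "qdk" ✓)

krd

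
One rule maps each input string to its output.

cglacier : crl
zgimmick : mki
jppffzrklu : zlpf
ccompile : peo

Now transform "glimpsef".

Rule — swap the front and back halves of the string, then keep one character in every 3, starting at position 1 (positions 1st, 4th, 7th, ...).
On "glimpsef": the first step gives "psefglim", and the second then gives "pfi".

pfi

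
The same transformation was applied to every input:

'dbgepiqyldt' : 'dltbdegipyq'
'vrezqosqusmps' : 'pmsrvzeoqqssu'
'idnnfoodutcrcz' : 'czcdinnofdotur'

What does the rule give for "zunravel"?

In each case the input is transformed by: swap each adjacent pair of characters (1↔2, 3↔4, ...), then move the last 3 characters to the front (rotate right by 3).
Starting from "zunravel": after the first operation, "uzrnvale"; after the second, "aleuzrnv".

aleuzrnv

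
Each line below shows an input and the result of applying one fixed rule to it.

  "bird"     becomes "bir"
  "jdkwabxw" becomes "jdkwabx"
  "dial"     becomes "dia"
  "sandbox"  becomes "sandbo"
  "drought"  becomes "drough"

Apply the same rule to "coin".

In each case the input is transformed by: delete the last character.
Applying that to "coin" gives "coi".

coi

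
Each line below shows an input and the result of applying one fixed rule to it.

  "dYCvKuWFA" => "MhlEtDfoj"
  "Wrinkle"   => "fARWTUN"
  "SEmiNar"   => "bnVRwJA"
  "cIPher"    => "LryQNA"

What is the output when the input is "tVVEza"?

CeenIJ

In each case the input is transformed by: flip the case of every letter, then shift every letter 9 places forward in the alphabet (wrapping around).
Starting from "tVVEza": after the first operation, "TvveZA"; after the second, "CeenIJ".
(Check on "cIPher": → "CipHER" → "LryQNA" ✓)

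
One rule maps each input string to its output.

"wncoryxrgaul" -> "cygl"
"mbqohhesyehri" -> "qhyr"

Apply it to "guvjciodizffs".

viif

In each case the input is transformed by: keep one character in every 3, starting at position 3 (positions 3rd, 6th, 9th, ...).
For "guvjciodizffs" the result is "viif".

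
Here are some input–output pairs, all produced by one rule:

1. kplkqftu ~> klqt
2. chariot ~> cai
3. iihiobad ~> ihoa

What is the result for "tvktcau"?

tkc

Looking at the pairs, the operation is to move the last character to the front, then keep every other character starting from the second (positions 2nd, 4th, 6th, ...).
Applying both steps to "tvktcau": "utvktca", then "tkc".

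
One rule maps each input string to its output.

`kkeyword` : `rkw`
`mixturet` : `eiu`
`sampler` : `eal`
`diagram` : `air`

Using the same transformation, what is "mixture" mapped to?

riu

The pattern: move the last 2 characters to the front (rotate right by 2), then keep one character in every 3, starting at position 1 (positions 1st, 4th, 7th, ...).
Applying both steps to "mixture": "remixtu", then "riu".
(Check on "kkeyword": → "rdkkeywo" → "rkw" ✓)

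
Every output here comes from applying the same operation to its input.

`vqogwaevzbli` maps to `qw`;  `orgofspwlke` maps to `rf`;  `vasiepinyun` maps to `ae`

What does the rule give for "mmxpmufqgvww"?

mm

Looking at the pairs, the operation is to keep one character in every 3, starting at position 2 (positions 2nd, 5th, 8th, ...), then delete the last 2 characters.
Applying that to "mmxpmufqgvww" gives "mm".
(Check on "orgofspwlke": → "rfwe" → "rf" ✓)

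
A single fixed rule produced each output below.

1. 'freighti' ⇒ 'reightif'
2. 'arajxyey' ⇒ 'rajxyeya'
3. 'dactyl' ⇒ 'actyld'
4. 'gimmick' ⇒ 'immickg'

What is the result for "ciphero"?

ipheroc

Each output is the input with this applied: move the first character to the end.
"ciphero" → "ipheroc".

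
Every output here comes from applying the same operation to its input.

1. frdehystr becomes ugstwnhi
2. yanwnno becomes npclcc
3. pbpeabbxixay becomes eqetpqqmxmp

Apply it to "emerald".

The rule is to delete the last character, then shift every letter 11 places backward in the alphabet (wrapping around).
On "emerald": the first step gives "emeral", and the second then gives "tbtgpa".
(Check on "pbpeabbxixay": → "pbpeabbxixa" → "eqetpqqmxmp" ✓)

tbtgpa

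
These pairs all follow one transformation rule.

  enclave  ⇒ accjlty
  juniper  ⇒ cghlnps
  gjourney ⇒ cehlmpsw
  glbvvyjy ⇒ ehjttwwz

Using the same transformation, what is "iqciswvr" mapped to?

The rule is to shift every letter 2 places backward in the alphabet (wrapping around), then sort the characters into alphabetical order.
"iqciswvr" → "aggopqtu".
(Check on "juniper": → "hslgncp" → "cghlnps" ✓)

aggopqtu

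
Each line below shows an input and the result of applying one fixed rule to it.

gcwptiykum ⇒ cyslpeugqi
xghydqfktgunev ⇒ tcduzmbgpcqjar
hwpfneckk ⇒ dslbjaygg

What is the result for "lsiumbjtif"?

hoeqixfpeb

Looking at the pairs, the operation is to shift every letter 4 places backward in the alphabet (wrapping around).
On "lsiumbjtif" that produces "hoeqixfpeb".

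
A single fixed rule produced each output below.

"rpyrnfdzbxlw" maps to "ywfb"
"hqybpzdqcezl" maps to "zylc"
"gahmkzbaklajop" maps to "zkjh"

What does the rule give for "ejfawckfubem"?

Rule — keep one character in every 3, starting at position 3 (positions 3rd, 6th, 9th, ...), then sort the characters into reverse alphabetical order.
On "ejfawckfubem": the first step gives "fcum", and the second then gives "umfc".

umfc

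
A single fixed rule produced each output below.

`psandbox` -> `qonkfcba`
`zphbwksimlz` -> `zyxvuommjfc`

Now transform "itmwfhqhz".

In each case the input is transformed by: shift every letter 13 places forward in the alphabet (wrapping around) — i.e. ROT13, then sort the characters into reverse alphabetical order.
So "itmwfhqhz" becomes "zvuusmjgd".

zvuusmjgd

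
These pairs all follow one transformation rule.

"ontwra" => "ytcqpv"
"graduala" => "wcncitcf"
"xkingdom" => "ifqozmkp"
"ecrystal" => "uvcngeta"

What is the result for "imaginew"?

kpgykoci

In each case the input is transformed by: swap the front and back halves of the string, then shift every letter 2 places forward in the alphabet (wrapping around).
"imaginew" → "kpgykoci".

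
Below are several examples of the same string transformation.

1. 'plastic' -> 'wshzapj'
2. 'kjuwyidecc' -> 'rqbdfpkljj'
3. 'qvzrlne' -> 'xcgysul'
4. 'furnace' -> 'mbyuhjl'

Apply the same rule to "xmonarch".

Rule — shift every letter 7 places forward in the alphabet (wrapping around).
Applying that to "xmonarch" gives "etvuhyjo".

etvuhyjo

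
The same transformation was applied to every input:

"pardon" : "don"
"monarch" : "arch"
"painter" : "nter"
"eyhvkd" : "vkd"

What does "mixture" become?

ture

The transformation: delete the first 3 characters.
For "mixture" the result is "ture".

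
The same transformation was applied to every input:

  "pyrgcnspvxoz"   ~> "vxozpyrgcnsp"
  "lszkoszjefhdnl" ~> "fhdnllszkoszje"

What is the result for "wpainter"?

In each case the input is transformed by: swap the front and back halves of the string, then move the first 2 characters to the end (rotate left by 2).
Starting from "wpainter": after the first operation, "nterwpai"; after the second, "erwpaint".
(Check on "pyrgcnspvxoz": → "spvxozpyrgcn" → "vxozpyrgcnsp" ✓)

erwpaint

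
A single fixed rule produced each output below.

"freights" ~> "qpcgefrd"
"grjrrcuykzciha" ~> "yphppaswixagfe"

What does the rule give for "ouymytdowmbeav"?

tswkwrbmukzcym

Looking at the pairs, the operation is to shift every letter 2 places backward in the alphabet (wrapping around), then swap the first and last characters.
Working it through for "ouymytdowmbeav": intermediate "mswkwrbmukzcyt", final "tswkwrbmukzcym".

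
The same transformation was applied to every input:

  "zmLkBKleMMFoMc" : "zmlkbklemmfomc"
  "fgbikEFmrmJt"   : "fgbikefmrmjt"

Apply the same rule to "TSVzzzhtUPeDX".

tsvzzzhtupedx

Each output is the input with this applied: convert every letter to lowercase.
On "TSVzzzhtUPeDX" that produces "tsvzzzhtupedx".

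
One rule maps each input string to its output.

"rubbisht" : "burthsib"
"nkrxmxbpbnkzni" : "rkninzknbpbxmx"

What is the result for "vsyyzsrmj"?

Rule — move the first 3 characters to the end (rotate left by 3), then reverse the string.
On "vsyyzsrmj": the first step gives "yzsrmjvsy", and the second then gives "ysvjmrszy".

ysvjmrszy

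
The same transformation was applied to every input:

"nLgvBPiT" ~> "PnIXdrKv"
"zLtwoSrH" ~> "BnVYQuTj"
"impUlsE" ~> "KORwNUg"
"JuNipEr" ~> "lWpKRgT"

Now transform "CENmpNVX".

Each output is the input with this applied: flip the case of every letter, then shift every letter 2 places forward in the alphabet (wrapping around).
Starting from "CENmpNVX": after the first operation, "cenMPnvx"; after the second, "egpORpxz".

egpORpxz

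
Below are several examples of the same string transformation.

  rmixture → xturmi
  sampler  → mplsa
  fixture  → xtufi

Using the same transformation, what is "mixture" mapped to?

Rule — delete the last 2 characters, then move the last 3 characters to the front (rotate right by 3).
"mixture" → "xtumi".

xtumi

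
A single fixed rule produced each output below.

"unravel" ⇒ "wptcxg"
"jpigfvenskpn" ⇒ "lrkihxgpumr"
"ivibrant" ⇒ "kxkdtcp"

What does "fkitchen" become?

The transformation: shift every letter 2 places forward in the alphabet (wrapping around), then delete the last character.
"fkitchen" → "hmkvejgp" → "hmkvejg".

hmkvejg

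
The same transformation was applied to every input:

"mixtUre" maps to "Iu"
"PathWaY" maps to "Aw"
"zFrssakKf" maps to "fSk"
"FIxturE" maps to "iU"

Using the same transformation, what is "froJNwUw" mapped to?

RnW

The transformation: keep one character in every 3, starting at position 2 (positions 2nd, 5th, 8th, ...), then flip the case of every letter.
For "froJNwUw" the result is "RnW".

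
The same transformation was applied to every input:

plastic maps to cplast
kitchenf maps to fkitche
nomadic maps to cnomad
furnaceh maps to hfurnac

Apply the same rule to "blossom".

Looking at the pairs, the operation is to move the last character to the front, then delete the last character.
"blossom" → "mblosso" → "mbloss".

mbloss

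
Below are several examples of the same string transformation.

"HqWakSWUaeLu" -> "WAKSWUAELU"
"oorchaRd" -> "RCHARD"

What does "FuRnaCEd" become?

RNACED

The rule is to delete the first 2 characters, then convert every letter to uppercase.
"FuRnaCEd" → "RnaCEd" → "RNACED".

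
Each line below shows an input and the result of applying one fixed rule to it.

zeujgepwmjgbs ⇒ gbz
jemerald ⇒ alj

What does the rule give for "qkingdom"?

doq

The transformation: swap the first and last characters, then keep only the last 3 characters.
Working it through for "qkingdom": intermediate "mkingdoq", final "doq".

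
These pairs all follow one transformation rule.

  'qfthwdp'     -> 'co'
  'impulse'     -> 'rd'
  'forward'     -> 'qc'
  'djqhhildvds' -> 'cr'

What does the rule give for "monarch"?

bg

Looking at the pairs, the operation is to shift every letter 1 place backward in the alphabet (wrapping around), then keep only the last 2 characters.
For "monarch", step one produces "lnmzqbg"; step two turns that into "bg".
(Check on "impulse": → "hlotkrd" → "rd" ✓)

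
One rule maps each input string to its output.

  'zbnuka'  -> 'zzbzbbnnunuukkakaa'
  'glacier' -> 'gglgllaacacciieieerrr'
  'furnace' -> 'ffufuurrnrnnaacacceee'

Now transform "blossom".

bblblloosossssosoommm

Rule — repeat every character 3 times, then swap each adjacent pair of characters (1↔2, 3↔4, ...).
For "blossom", step one produces "bbblllooossssssooommm"; step two turns that into "bblblloosossssosoommm".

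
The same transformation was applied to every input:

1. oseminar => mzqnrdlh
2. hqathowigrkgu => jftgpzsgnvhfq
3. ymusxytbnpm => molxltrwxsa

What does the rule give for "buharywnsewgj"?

vfiatgzqxvmrd

In each case the input is transformed by: shift every letter 1 place backward in the alphabet (wrapping around), then move the last 3 characters to the front (rotate right by 3).
Applying both steps to "buharywnsewgj": "atgzqxvmrdvfi", then "vfiatgzqxvmrd".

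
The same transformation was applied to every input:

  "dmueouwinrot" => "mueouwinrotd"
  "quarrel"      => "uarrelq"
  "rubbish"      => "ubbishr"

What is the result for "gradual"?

Each output is the input with this applied: move the first character to the end.
For "gradual" the result is "radualg".

radualg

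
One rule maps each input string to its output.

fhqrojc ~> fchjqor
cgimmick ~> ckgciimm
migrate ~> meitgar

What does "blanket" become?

btleakn

Rule — take characters alternately from the front and the back (1st, last, 2nd, 2nd-last, ...).
Doing the same to "blanket": "btleakn".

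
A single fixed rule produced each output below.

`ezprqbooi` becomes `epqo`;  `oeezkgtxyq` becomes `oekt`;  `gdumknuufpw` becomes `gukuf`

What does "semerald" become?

Each output is the input with this applied: keep every other character starting from the first (positions 1st, 3rd, 5th, ...), then delete the last character.
Applying both steps to "semerald": "smrl", then "smr".
(Check on "gdumknuufpw": → "gukufw" → "gukuf" ✓)

smr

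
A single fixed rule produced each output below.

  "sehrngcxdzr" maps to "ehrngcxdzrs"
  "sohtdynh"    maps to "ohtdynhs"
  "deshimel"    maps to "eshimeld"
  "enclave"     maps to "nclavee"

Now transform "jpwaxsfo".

What's happening: move the first character to the end.
So "jpwaxsfo" becomes "pwaxsfoj".

pwaxsfoj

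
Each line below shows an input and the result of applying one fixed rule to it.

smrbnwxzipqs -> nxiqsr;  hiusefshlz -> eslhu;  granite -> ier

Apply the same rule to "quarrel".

Looking at the pairs, the operation is to move the first 3 characters to the end (rotate left by 3), then keep every other character starting from the second (positions 2nd, 4th, 6th, ...).
Applying both steps to "quarrel": "rrelqua", then "rlu".

rlu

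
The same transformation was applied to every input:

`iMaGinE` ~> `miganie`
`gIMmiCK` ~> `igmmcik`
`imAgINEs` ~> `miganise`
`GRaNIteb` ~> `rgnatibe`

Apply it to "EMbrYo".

Looking at the pairs, the operation is to swap each adjacent pair of characters (1↔2, 3↔4, ...), then convert every letter to lowercase.
On "EMbrYo": the first step gives "MErboY", and the second then gives "merboy".

merboy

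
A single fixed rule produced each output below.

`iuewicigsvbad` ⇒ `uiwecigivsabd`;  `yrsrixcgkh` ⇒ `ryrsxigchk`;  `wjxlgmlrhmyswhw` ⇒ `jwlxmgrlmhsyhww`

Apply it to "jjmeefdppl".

In each case the input is transformed by: swap each adjacent pair of characters (1↔2, 3↔4, ...).
So "jjmeefdppl" becomes "jjemfepdlp".

jjemfepdlp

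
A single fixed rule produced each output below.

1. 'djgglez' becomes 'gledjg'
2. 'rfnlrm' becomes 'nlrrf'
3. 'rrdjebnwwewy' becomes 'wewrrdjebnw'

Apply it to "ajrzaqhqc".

Each output is the input with this applied: delete the last character, then move the last 3 characters to the front (rotate right by 3).
"ajrzaqhqc" → "ajrzaqhq" → "qhqajrza".
(Check on "rfnlrm": → "rfnlr" → "nlrrf" ✓)

qhqajrza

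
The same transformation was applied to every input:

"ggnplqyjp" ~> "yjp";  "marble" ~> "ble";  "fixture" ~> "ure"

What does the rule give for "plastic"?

The pattern: keep only the last 3 characters.
Applying that to "plastic" gives "tic".

tic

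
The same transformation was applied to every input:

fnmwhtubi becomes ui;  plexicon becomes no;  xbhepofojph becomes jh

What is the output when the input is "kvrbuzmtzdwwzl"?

In each case the input is transformed by: swap each adjacent pair of characters (1↔2, 3↔4, ...), then keep only the last 2 characters.
Working it through for "kvrbuzmtzdwwzl": intermediate "vkbrzutmdzwwlz", final "lz".
(Check on "plexicon": → "lpxecino" → "no" ✓)

lz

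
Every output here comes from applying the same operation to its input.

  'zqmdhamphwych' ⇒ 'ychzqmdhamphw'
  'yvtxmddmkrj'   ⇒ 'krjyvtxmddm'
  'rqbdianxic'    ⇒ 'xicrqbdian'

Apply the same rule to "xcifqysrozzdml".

The transformation: move the last 3 characters to the front (rotate right by 3).
For "xcifqysrozzdml" the result is "dmlxcifqysrozz".

dmlxcifqysrozz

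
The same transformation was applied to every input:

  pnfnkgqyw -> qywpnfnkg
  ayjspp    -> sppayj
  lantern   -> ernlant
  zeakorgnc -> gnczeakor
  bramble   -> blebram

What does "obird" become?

irdob

The pattern: move the last 3 characters to the front (rotate right by 3).
So "obird" becomes "irdob".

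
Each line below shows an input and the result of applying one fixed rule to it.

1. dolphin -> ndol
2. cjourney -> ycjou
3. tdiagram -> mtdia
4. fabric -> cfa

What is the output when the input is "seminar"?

What's happening: move the last character to the front, then delete the last 3 characters.
Starting from "seminar": after the first operation, "rsemina"; after the second, "rsem".
(Check on "dolphin": → "ndolphi" → "ndol" ✓)

rsem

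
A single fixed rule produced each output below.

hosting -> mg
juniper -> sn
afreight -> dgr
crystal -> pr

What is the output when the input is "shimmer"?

In each case the input is transformed by: keep one character in every 3, starting at position 2 (positions 2nd, 5th, 8th, ...), then shift every letter 2 places backward in the alphabet (wrapping around).
On "shimmer": the first step gives "hm", and the second then gives "fk".

fk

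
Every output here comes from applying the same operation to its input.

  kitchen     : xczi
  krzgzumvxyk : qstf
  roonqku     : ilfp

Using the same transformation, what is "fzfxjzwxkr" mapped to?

The transformation: shift every letter 5 places backward in the alphabet (wrapping around), then keep only the last 4 characters.
Working it through for "fzfxjzwxkr": intermediate "auaseursfm", final "rsfm".
(Check on "kitchen": → "fdoxczi" → "xczi" ✓)

rsfm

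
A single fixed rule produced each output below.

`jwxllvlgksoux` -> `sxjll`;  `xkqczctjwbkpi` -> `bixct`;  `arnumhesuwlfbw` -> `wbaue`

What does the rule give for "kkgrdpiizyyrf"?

In each case the input is transformed by: keep one character in every 3, starting at position 1 (positions 1st, 4th, 7th, ...), then move the first 3 characters to the end (rotate left by 3).
"kkgrdpiizyyrf" → "kriyf" → "yfkri".

yfkri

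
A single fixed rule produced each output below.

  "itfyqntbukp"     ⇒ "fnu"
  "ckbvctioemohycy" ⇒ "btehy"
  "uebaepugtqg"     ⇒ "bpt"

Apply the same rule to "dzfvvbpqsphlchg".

Each output is the input with this applied: keep one character in every 3, starting at position 3 (positions 3rd, 6th, 9th, ...).
On "dzfvvbpqsphlchg" that produces "fbslg".

fbslg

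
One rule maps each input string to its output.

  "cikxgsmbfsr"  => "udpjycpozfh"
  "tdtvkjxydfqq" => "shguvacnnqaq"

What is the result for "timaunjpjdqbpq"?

The transformation: move the first 3 characters to the end (rotate left by 3), then shift every letter 3 places backward in the alphabet (wrapping around).
Starting from "timaunjpjdqbpq": after the first operation, "aunjpjdqbpqtim"; after the second, "xrkgmganymnqfj".

xrkgmganymnqfj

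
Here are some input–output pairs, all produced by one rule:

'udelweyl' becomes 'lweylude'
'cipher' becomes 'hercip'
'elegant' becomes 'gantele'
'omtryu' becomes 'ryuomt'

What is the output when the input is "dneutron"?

utrondne

Looking at the pairs, the operation is to move the first 3 characters to the end (rotate left by 3).
"dneutron" → "utrondne".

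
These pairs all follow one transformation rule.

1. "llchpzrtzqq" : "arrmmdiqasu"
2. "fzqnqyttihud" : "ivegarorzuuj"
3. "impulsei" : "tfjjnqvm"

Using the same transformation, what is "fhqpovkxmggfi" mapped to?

The rule is to shift every letter 1 place forward in the alphabet (wrapping around), then move the last 3 characters to the front (rotate right by 3).
On "fhqpovkxmggfi": the first step gives "girqpwlynhhgj", and the second then gives "hgjgirqpwlynh".

hgjgirqpwlynh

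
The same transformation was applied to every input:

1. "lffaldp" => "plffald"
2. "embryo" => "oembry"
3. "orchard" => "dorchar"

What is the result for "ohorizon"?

The pattern: move the last character to the front.
On "ohorizon" that produces "nohorizo".

nohorizo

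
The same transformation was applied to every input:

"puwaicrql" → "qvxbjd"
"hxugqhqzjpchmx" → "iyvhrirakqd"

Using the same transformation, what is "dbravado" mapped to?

ecsbw

What's happening: delete the last 3 characters, then shift every letter 1 place forward in the alphabet (wrapping around).
"dbravado" → "dbrav" → "ecsbw".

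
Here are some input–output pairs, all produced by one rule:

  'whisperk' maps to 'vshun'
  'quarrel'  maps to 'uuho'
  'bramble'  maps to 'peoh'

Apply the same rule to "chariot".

The pattern: shift every letter 3 places forward in the alphabet (wrapping around), then delete the first 3 characters.
On "chariot": the first step gives "fkdulrw", and the second then gives "ulrw".
(Check on "whisperk": → "zklvshun" → "vshun" ✓)

ulrw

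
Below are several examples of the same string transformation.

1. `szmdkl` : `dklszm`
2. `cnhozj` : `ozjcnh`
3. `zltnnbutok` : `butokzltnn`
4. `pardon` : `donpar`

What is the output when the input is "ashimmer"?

In each case the input is transformed by: swap the front and back halves of the string.
For "ashimmer" the result is "mmerashi".

mmerashi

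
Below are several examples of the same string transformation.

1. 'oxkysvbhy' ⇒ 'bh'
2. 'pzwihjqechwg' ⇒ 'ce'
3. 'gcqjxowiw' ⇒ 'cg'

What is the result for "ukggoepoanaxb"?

What's happening: sort the characters into alphabetical order, then keep only the first 2 characters.
"ukggoepoanaxb" → "aabeggknoopux" → "aa".

aa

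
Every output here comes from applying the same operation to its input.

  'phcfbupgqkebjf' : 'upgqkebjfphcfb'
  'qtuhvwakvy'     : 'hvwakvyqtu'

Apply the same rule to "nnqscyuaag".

What's happening: move the last 2 characters to the front (rotate right by 2), then swap the front and back halves of the string.
Applying both steps to "nnqscyuaag": "agnnqscyua", then "scyuaagnnq".

scyuaagnnq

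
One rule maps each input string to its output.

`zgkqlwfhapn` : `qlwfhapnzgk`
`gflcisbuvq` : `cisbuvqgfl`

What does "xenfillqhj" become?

Each output is the input with this applied: move the first 3 characters to the end (rotate left by 3).
"xenfillqhj" → "fillqhjxen".

fillqhjxen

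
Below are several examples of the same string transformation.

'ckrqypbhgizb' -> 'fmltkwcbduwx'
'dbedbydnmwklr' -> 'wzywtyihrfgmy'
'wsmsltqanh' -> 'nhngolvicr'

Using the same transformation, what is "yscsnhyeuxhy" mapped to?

In each case the input is transformed by: move the first character to the end, then shift every letter 5 places backward in the alphabet (wrapping around).
Working it through for "yscsnhyeuxhy": intermediate "scsnhyeuxhyy", final "nxnictzpsctt".

nxnictzpsctt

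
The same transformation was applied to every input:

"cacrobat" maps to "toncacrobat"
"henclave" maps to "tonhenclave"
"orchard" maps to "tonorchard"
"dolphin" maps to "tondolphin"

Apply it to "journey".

tonjourney

In each case the input is transformed by: prepend "ton".
On "journey" that produces "tonjourney".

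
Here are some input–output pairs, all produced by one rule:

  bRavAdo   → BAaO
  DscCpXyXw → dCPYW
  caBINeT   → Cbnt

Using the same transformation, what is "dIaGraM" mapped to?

DARm

What's happening: keep every other character starting from the first (positions 1st, 3rd, 5th, ...), then flip the case of every letter.
Applying both steps to "dIaGraM": "darM", then "DARm".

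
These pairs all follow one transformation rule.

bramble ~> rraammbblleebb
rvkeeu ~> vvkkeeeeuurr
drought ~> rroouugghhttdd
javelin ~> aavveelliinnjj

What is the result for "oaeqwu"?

aaeeqqwwuuoo

In each case the input is transformed by: move the first character to the end, then double every character.
For "oaeqwu", step one produces "aeqwuo"; step two turns that into "aaeeqqwwuuoo".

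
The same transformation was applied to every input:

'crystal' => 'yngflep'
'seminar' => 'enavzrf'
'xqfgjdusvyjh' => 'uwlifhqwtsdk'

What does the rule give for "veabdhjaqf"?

Rule — shift every letter 13 places forward in the alphabet (wrapping around) — i.e. ROT13, then reverse the string.
"veabdhjaqf" → "irnoquwnds" → "sdnwuqonri".
(Check on "crystal": → "pelfgny" → "yngflep" ✓)

sdnwuqonri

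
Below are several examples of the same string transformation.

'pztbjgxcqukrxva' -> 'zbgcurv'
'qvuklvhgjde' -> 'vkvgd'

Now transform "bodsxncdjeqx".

osndex

The transformation: keep every other character starting from the second (positions 2nd, 4th, 6th, ...).
On "bodsxncdjeqx" that produces "osndex".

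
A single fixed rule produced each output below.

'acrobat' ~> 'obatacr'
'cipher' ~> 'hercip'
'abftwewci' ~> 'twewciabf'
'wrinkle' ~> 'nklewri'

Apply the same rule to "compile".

What's happening: move the first 3 characters to the end (rotate left by 3).
For "compile" the result is "pilecom".

pilecom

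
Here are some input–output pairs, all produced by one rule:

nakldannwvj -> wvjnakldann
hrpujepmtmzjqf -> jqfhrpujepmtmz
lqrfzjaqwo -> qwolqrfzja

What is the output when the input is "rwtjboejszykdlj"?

What's happening: move the last 3 characters to the front (rotate right by 3).
"rwtjboejszykdlj" → "dljrwtjboejszyk".

dljrwtjboejszyk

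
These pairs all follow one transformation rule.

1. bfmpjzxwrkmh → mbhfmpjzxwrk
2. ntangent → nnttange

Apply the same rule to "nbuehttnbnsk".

snkbuehttnbn

The pattern: swap the first and last characters, then move the last 2 characters to the front (rotate right by 2).
"nbuehttnbnsk" → "kbuehttnbnsn" → "snkbuehttnbn".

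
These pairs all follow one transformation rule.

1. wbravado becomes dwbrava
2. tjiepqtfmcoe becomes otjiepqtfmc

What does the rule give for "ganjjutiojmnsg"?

Looking at the pairs, the operation is to delete the last character, then move the last character to the front.
Doing the same to "ganjjutiojmnsg": "sganjjutiojmn".
(Check on "wbravado": → "wbravad" → "dwbrava" ✓)

sganjjutiojmn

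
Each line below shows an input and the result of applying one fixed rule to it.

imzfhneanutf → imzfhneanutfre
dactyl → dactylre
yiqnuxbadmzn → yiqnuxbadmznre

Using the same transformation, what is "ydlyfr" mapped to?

ydlyfrre

What's happening: append "re".
For "ydlyfr" the result is "ydlyfrre".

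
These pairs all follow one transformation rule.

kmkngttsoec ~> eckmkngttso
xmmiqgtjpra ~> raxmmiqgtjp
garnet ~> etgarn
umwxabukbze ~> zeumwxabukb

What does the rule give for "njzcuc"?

ucnjzc

The pattern: move the last 2 characters to the front (rotate right by 2).
Applying that to "njzcuc" gives "ucnjzc".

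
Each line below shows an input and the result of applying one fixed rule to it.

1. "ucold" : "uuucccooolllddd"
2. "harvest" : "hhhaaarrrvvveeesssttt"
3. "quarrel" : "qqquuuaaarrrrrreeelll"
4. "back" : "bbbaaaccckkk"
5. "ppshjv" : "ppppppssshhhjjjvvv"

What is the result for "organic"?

What's happening: repeat every character 3 times.
For "organic" the result is "ooorrrgggaaannniiiccc".

ooorrrgggaaannniiiccc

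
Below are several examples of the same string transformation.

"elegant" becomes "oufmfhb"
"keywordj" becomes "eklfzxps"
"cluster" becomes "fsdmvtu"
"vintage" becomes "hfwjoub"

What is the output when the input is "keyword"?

The rule is to shift every letter 1 place forward in the alphabet (wrapping around), then move the last 2 characters to the front (rotate right by 2).
On "keyword": the first step gives "lfzxpse", and the second then gives "selfzxp".

selfzxp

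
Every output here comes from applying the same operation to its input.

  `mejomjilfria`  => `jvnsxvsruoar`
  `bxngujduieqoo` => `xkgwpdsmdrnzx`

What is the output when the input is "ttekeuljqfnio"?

Rule — move the last character to the front, then shift every letter 9 places forward in the alphabet (wrapping around).
Applying both steps to "ttekeuljqfnio": "ottekeuljqfni", then "xccntnduszowr".

xccntnduszowr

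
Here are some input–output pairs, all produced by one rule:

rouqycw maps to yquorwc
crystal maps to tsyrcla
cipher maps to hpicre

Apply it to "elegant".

In each case the input is transformed by: move the last 2 characters to the front (rotate right by 2), then reverse the string.
Applying that to "elegant" gives "ageletn".

ageletn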